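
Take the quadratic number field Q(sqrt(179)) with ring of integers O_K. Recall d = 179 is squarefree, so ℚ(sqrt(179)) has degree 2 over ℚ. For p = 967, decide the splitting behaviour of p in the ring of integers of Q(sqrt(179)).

splits completely

d = 179 ≡ 3 (mod 4), so O_K = ℤ[√179] and disc(K) = 4d = 716.
967 ∤ 716, so 967 is unramified.
Compute (179/967) via Euler: 179^((967-1)/2) mod 967 = 1, so (179/967) = 1.
Legendre symbol 1 ⇒ 967 is split.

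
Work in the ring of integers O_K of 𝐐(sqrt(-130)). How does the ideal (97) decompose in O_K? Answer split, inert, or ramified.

Since -130 ≢ 1 mod 4, the ring of integers is ℤ[√-130] with discriminant 4·(-130) = -520.
disc(K) = -520 is not divisible by 97; 97 is unramified.
(-130/97) = 64^48 mod 97 = 1, giving Legendre symbol 1.
(-130/97) = 1, so 97 splits.

splits completely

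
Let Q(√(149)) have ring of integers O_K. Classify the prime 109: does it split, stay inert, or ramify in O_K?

d = 149 ≡ 1 (mod 4), so O_K = ℤ[(1+√149)/2] and disc(K) = d = 149.
Since gcd(109, 149) = 1 the prime 109 does not ramify.
(149/109) = 40^54 mod 109 = 108, giving Legendre symbol -1.
Legendre symbol -1 ⇒ 109 is inert.

remains prime (inert)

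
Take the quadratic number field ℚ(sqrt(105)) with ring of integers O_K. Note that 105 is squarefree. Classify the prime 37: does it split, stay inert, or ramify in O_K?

inert

d = 105 ≡ 1 (mod 4), so O_K = ℤ[(1+√105)/2] and disc(K) = d = 105.
disc(K) = 105 is not divisible by 37; 37 is unramified.
Compute (105/37) via Euler: 31^((37-1)/2) mod 37 = 36, so (105/37) = -1.
(105/37) = -1, so 37 is inert.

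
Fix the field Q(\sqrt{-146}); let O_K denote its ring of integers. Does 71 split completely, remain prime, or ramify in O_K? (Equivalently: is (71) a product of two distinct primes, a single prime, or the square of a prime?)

Since -146 ≢ 1 mod 4, the ring of integers is ℤ[√-146] with discriminant 4·(-146) = -584.
disc(K) = -584 is not divisible by 71; 71 is unramified.
Compute (-146/71) via Euler: 67^((71-1)/2) mod 71 = 70, so (-146/71) = -1.
(-146/71) = -1, so 71 is inert.

p is inert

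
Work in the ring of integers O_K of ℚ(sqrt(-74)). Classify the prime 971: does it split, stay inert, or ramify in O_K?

-74 mod 4 = 2, hence disc K = 4·(-74) = -296 and O_K = ℤ[√-74].
Since gcd(971, -296) = 1 the prime 971 does not ramify.
(-74/971) = 897^485 mod 971 = 1, giving Legendre symbol 1.
d is a quadratic residue mod p, hence 971 splits in O_K.

splits completely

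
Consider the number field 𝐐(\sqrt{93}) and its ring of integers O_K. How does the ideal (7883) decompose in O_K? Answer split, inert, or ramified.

inert

d = 93 ≡ 1 (mod 4), so O_K = ℤ[(1+√93)/2] and disc(K) = d = 93.
7883 ∤ 93, so 7883 is unramified.
Legendre symbol by Euler's criterion: (93/7883) ≡ 93^3941 ≡ 7882 (mod 7883), i.e. (93/7883) = -1.
d is a non-residue mod p, hence 7883 remains inert in O_K.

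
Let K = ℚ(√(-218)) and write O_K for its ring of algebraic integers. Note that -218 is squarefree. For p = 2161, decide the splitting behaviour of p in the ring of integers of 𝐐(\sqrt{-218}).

remains prime (inert)

d = -218 ≡ 2 (mod 4), so O_K = ℤ[√-218] and disc(K) = 4d = -872.
disc(K) = -872 is not divisible by 2161; 2161 is unramified.
Legendre symbol by Euler's criterion: (-218/2161) ≡ (-218)^1080 ≡ 2160 (mod 2161), i.e. (-218/2161) = -1.
d is a non-residue mod p, hence 2161 remains inert in O_K.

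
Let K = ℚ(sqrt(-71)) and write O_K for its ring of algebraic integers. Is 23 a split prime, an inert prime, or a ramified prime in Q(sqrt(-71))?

inert — (23) stays prime in O_K

-71 mod 4 = 1, hence disc K = -71 and O_K = ℤ[(1+√-71)/2].
23 ∤ -71, so 23 is unramified.
Euler's criterion: (-71)^11 mod 23 = 22. Thus (-71|23) = -1.
Legendre symbol -1 ⇒ 23 is inert.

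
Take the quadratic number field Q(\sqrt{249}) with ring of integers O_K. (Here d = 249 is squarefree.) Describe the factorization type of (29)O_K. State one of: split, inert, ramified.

remains prime (inert)

Since 249 ≡ 1 mod 4, the ring of integers is ℤ[(1+√249)/2] with discriminant 249.
Since gcd(29, 249) = 1 the prime 29 does not ramify.
Legendre symbol by Euler's criterion: (249/29) ≡ 249^14 ≡ 28 (mod 29), i.e. (249/29) = -1.
(249/29) = -1, so 29 is inert.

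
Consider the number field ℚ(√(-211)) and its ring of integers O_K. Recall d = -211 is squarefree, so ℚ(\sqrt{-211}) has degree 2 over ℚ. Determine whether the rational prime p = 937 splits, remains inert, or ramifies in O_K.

Since -211 ≡ 1 mod 4, the ring of integers is ℤ[(1+√-211)/2] with discriminant -211.
Since gcd(937, -211) = 1 the prime 937 does not ramify.
Legendre symbol by Euler's criterion: (-211/937) ≡ (-211)^468 ≡ 1 (mod 937), i.e. (-211/937) = 1.
Legendre symbol 1 ⇒ 937 is split.

split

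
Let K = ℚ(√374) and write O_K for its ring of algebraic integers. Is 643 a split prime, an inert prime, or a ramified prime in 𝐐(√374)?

d = 374 ≡ 2 (mod 4), so O_K = ℤ[√374] and disc(K) = 4d = 1496.
643 ∤ 1496, so 643 is unramified.
(374/643) = 374^321 mod 643 = 642, giving Legendre symbol -1.
d is a non-residue mod p, hence 643 remains inert in O_K.

inert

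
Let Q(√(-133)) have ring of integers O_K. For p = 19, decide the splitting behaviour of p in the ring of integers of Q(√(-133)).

ramified — (19) = 𝔭²

d = -133 ≡ 3 (mod 4), so O_K = ℤ[√-133] and disc(K) = 4d = -532.
19 divides disc(K) = -532, so 19 ramifies.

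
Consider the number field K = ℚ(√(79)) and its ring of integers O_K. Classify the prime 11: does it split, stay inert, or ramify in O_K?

Since 79 ≢ 1 mod 4, the ring of integers is ℤ[√79] with discriminant 4·79 = 316.
Since gcd(11, 316) = 1 the prime 11 does not ramify.
(79/11) = 2^5 mod 11 = 10, giving Legendre symbol -1.
d is a non-residue mod p, hence 11 remains inert in O_K.

11 remains inert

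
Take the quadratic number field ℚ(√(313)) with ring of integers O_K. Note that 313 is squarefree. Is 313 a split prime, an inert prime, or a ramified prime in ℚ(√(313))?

313 is ramified

313 mod 4 = 1, hence disc K = 313 and O_K = ℤ[(1+√313)/2].
313 divides disc(K) = 313, so 313 ramifies.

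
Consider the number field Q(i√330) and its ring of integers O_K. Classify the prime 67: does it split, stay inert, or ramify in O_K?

d = -330 ≡ 2 (mod 4), so O_K = ℤ[√-330] and disc(K) = 4d = -1320.
Since gcd(67, -1320) = 1 the prime 67 does not ramify.
(-330/67) = 5^33 mod 67 = 66, giving Legendre symbol -1.
d is a non-residue mod p, hence 67 remains inert in O_K.

p is inert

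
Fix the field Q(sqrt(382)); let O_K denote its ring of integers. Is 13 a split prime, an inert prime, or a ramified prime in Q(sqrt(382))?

13 remains inert

d = 382 ≡ 2 (mod 4), so O_K = ℤ[√382] and disc(K) = 4d = 1528.
disc(K) = 1528 is not divisible by 13; 13 is unramified.
(382/13) = 5^6 mod 13 = 12, giving Legendre symbol -1.
d is a non-residue mod p, hence 13 remains inert in O_K.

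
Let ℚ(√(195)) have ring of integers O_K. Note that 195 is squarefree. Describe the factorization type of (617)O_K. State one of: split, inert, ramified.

p is inert

d = 195 ≡ 3 (mod 4), so O_K = ℤ[√195] and disc(K) = 4d = 780.
617 ∤ 780, so 617 is unramified.
Euler's criterion: 195^308 mod 617 = 616. Thus (195|617) = -1.
(195/617) = -1, so 617 is inert.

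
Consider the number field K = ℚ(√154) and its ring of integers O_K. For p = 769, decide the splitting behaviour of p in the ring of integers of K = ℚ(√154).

split — (769) = 𝔭₁𝔭₂ with 𝔭₁ ≠ 𝔭₂

Since 154 ≢ 1 mod 4, the ring of integers is ℤ[√154] with discriminant 4·154 = 616.
Since gcd(769, 616) = 1 the prime 769 does not ramify.
Euler's criterion: 154^384 mod 769 = 1. Thus (154|769) = 1.
(154/769) = 1, so 769 splits.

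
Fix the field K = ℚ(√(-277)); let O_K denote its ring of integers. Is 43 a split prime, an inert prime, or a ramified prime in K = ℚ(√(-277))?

Since -277 ≢ 1 mod 4, the ring of integers is ℤ[√-277] with discriminant 4·(-277) = -1108.
43 ∤ -1108, so 43 is unramified.
Compute (-277/43) via Euler: 24^((43-1)/2) mod 43 = 1, so (-277/43) = 1.
(-277/43) = 1, so 43 splits.

splits completely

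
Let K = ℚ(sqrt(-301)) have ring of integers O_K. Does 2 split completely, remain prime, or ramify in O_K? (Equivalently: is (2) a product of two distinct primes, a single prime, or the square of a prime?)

ramified — (2) = 𝔭²

Since -301 ≢ 1 mod 4, the ring of integers is ℤ[√-301] with discriminant 4·(-301) = -1204.
Ramification test: 2 | -1204. The prime 2 ramifies in K.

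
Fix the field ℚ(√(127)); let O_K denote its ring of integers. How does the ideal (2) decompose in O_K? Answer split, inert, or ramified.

ramified — (2) = 𝔭²

127 mod 4 = 3, hence disc K = 4·127 = 508 and O_K = ℤ[√127].
Ramification test: 2 | 508. The prime 2 ramifies in K.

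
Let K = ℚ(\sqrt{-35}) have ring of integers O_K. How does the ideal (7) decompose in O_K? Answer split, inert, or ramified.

ramified — (7) = 𝔭²

d = -35 ≡ 1 (mod 4), so O_K = ℤ[(1+√-35)/2] and disc(K) = d = -35.
disc(K) = -35 = 7·(-5), so p = 7 is ramified.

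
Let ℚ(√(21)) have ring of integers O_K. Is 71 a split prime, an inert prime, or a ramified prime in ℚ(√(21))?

p is inert

21 mod 4 = 1, hence disc K = 21 and O_K = ℤ[(1+√21)/2].
disc(K) = 21 is not divisible by 71; 71 is unramified.
Compute (21/71) via Euler: 21^((71-1)/2) mod 71 = 70, so (21/71) = -1.
(21/71) = -1, so 71 is inert.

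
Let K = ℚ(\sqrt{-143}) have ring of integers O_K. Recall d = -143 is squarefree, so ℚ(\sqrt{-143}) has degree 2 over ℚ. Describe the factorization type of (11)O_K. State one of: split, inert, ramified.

-143 mod 4 = 1, hence disc K = -143 and O_K = ℤ[(1+√-143)/2].
Ramification test: 11 | -143. The prime 11 ramifies in K.

ramifies in O_K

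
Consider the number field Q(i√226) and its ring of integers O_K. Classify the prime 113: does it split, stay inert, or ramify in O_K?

p ramifies

Since -226 ≢ 1 mod 4, the ring of integers is ℤ[√-226] with discriminant 4·(-226) = -904.
disc(K) = -904 = 113·(-8), so p = 113 is ramified.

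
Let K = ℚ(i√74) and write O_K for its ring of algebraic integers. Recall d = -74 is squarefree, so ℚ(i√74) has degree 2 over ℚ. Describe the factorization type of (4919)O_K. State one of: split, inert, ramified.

-74 mod 4 = 2, hence disc K = 4·(-74) = -296 and O_K = ℤ[√-74].
Since gcd(4919, -296) = 1 the prime 4919 does not ramify.
Legendre symbol by Euler's criterion: (-74/4919) ≡ (-74)^2459 ≡ 1 (mod 4919), i.e. (-74/4919) = 1.
Legendre symbol 1 ⇒ 4919 is split.

splits completely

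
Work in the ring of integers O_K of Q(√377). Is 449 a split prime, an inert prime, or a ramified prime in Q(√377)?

377 mod 4 = 1, hence disc K = 377 and O_K = ℤ[(1+√377)/2].
Since gcd(449, 377) = 1 the prime 449 does not ramify.
Compute (377/449) via Euler: 377^((449-1)/2) mod 449 = 1, so (377/449) = 1.
(377/449) = 1, so 449 splits.

449 splits in O_K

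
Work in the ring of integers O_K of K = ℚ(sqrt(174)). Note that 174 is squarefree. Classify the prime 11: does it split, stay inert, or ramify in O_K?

splits completely

d = 174 ≡ 2 (mod 4), so O_K = ℤ[√174] and disc(K) = 4d = 696.
11 ∤ 696, so 11 is unramified.
Compute (174/11) via Euler: 9^((11-1)/2) mod 11 = 1, so (174/11) = 1.
Legendre symbol 1 ⇒ 11 is split.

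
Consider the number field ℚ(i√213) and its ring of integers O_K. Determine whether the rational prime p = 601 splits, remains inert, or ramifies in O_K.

d = -213 ≡ 3 (mod 4), so O_K = ℤ[√-213] and disc(K) = 4d = -852.
Since gcd(601, -852) = 1 the prime 601 does not ramify.
Euler's criterion: (-213)^300 mod 601 = 600. Thus (-213|601) = -1.
(-213/601) = -1, so 601 is inert.

remains prime (inert)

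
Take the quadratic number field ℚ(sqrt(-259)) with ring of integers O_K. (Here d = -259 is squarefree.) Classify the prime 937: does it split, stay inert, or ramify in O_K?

Since -259 ≡ 1 mod 4, the ring of integers is ℤ[(1+√-259)/2] with discriminant -259.
937 ∤ -259, so 937 is unramified.
Euler's criterion: (-259)^468 mod 937 = 936. Thus (-259|937) = -1.
(-259/937) = -1, so 937 is inert.

inert — (937) stays prime in O_K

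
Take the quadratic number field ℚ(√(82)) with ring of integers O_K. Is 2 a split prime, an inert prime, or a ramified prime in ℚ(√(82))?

82 mod 4 = 2, hence disc K = 4·82 = 328 and O_K = ℤ[√82].
2 divides disc(K) = 328, so 2 ramifies.

p ramifies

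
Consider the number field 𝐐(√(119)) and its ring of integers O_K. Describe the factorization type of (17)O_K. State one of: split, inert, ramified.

d = 119 ≡ 3 (mod 4), so O_K = ℤ[√119] and disc(K) = 4d = 476.
Ramification test: 17 | 476. The prime 17 ramifies in K.

17 is ramified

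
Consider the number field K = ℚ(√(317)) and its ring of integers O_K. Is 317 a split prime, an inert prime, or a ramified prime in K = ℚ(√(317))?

d = 317 ≡ 1 (mod 4), so O_K = ℤ[(1+√317)/2] and disc(K) = d = 317.
disc(K) = 317 = 317·1, so p = 317 is ramified.

ramified — (317) = 𝔭²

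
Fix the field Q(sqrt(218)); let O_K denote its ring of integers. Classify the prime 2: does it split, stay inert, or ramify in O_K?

ramifies in O_K

d = 218 ≡ 2 (mod 4), so O_K = ℤ[√218] and disc(K) = 4d = 872.
Ramification test: 2 | 872. The prime 2 ramifies in K.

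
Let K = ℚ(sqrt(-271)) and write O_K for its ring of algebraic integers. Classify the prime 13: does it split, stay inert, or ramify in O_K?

inert — (13) stays prime in O_K

d = -271 ≡ 1 (mod 4), so O_K = ℤ[(1+√-271)/2] and disc(K) = d = -271.
Since gcd(13, -271) = 1 the prime 13 does not ramify.
Compute (-271/13) via Euler: 2^((13-1)/2) mod 13 = 12, so (-271/13) = -1.
(-271/13) = -1, so 13 is inert.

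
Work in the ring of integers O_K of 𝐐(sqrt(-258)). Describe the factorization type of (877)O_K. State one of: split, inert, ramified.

inert

-258 mod 4 = 2, hence disc K = 4·(-258) = -1032 and O_K = ℤ[√-258].
Since gcd(877, -1032) = 1 the prime 877 does not ramify.
Euler's criterion: (-258)^438 mod 877 = 876. Thus (-258|877) = -1.
(-258/877) = -1, so 877 is inert.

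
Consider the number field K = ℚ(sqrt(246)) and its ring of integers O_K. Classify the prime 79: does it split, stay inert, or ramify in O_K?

Since 246 ≢ 1 mod 4, the ring of integers is ℤ[√246] with discriminant 4·246 = 984.
79 ∤ 984, so 79 is unramified.
Legendre symbol by Euler's criterion: (246/79) ≡ 246^39 ≡ 1 (mod 79), i.e. (246/79) = 1.
d is a quadratic residue mod p, hence 79 splits in O_K.

p splits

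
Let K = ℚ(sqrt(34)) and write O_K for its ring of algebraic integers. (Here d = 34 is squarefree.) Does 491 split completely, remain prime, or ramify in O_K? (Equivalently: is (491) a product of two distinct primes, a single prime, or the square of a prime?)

remains prime (inert)

d = 34 ≡ 2 (mod 4), so O_K = ℤ[√34] and disc(K) = 4d = 136.
Since gcd(491, 136) = 1 the prime 491 does not ramify.
Compute (34/491) via Euler: 34^((491-1)/2) mod 491 = 490, so (34/491) = -1.
(34/491) = -1, so 491 is inert.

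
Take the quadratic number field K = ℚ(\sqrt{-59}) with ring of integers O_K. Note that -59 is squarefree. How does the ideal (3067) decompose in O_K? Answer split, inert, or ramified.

-59 mod 4 = 1, hence disc K = -59 and O_K = ℤ[(1+√-59)/2].
disc(K) = -59 is not divisible by 3067; 3067 is unramified.
Legendre symbol by Euler's criterion: (-59/3067) ≡ (-59)^1533 ≡ 3066 (mod 3067), i.e. (-59/3067) = -1.
(-59/3067) = -1, so 3067 is inert.

inert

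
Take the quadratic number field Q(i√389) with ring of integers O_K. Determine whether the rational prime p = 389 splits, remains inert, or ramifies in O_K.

ramifies in O_K

-389 mod 4 = 3, hence disc K = 4·(-389) = -1556 and O_K = ℤ[√-389].
disc(K) = -1556 = 389·(-4), so p = 389 is ramified.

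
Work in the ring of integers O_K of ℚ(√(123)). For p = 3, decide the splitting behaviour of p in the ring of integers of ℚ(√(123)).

123 mod 4 = 3, hence disc K = 4·123 = 492 and O_K = ℤ[√123].
3 divides disc(K) = 492, so 3 ramifies.

ramified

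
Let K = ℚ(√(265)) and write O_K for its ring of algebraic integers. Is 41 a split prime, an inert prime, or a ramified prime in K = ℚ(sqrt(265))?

41 remains inert

265 mod 4 = 1, hence disc K = 265 and O_K = ℤ[(1+√265)/2].
disc(K) = 265 is not divisible by 41; 41 is unramified.
Legendre symbol by Euler's criterion: (265/41) ≡ 265^20 ≡ 40 (mod 41), i.e. (265/41) = -1.
Legendre symbol -1 ⇒ 41 is inert.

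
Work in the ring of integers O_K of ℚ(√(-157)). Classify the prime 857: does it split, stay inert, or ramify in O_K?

-157 mod 4 = 3, hence disc K = 4·(-157) = -628 and O_K = ℤ[√-157].
Since gcd(857, -628) = 1 the prime 857 does not ramify.
Euler's criterion: (-157)^428 mod 857 = 856. Thus (-157|857) = -1.
d is a non-residue mod p, hence 857 remains inert in O_K.

p is inert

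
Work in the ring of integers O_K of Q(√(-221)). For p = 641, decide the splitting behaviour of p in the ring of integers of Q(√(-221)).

-221 mod 4 = 3, hence disc K = 4·(-221) = -884 and O_K = ℤ[√-221].
641 ∤ -884, so 641 is unramified.
(-221/641) = 420^320 mod 641 = 640, giving Legendre symbol -1.
d is a non-residue mod p, hence 641 remains inert in O_K.

inert — (641) stays prime in O_K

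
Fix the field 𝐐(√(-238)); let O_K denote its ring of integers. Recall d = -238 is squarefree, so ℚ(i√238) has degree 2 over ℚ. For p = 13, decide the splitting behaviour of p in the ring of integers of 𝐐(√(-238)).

-238 mod 4 = 2, hence disc K = 4·(-238) = -952 and O_K = ℤ[√-238].
disc(K) = -952 is not divisible by 13; 13 is unramified.
(-238/13) = 9^6 mod 13 = 1, giving Legendre symbol 1.
(-238/13) = 1, so 13 splits.

split — (13) = 𝔭₁𝔭₂ with 𝔭₁ ≠ 𝔭₂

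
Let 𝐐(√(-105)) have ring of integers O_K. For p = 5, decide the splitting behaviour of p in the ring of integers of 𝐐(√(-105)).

-105 mod 4 = 3, hence disc K = 4·(-105) = -420 and O_K = ℤ[√-105].
5 divides disc(K) = -420, so 5 ramifies.

5 is ramified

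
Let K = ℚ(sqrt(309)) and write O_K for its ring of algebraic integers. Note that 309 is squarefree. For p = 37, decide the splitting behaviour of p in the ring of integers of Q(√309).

309 mod 4 = 1, hence disc K = 309 and O_K = ℤ[(1+√309)/2].
37 ∤ 309, so 37 is unramified.
Euler's criterion: 309^18 mod 37 = 36. Thus (309|37) = -1.
d is a non-residue mod p, hence 37 remains inert in O_K.

p is inert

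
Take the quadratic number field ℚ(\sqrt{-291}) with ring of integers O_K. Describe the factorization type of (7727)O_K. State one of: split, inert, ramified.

Since -291 ≡ 1 mod 4, the ring of integers is ℤ[(1+√-291)/2] with discriminant -291.
7727 ∤ -291, so 7727 is unramified.
Compute (-291/7727) via Euler: 7436^((7727-1)/2) mod 7727 = 7726, so (-291/7727) = -1.
d is a non-residue mod p, hence 7727 remains inert in O_K.

p is inert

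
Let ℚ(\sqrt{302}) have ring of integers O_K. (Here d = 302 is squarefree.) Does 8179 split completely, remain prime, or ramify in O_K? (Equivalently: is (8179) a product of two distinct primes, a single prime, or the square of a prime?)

d = 302 ≡ 2 (mod 4), so O_K = ℤ[√302] and disc(K) = 4d = 1208.
disc(K) = 1208 is not divisible by 8179; 8179 is unramified.
Compute (302/8179) via Euler: 302^((8179-1)/2) mod 8179 = 1, so (302/8179) = 1.
d is a quadratic residue mod p, hence 8179 splits in O_K.

8179 splits in O_K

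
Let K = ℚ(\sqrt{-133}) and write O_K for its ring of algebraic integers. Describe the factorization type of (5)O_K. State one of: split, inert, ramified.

5 remains inert

d = -133 ≡ 3 (mod 4), so O_K = ℤ[√-133] and disc(K) = 4d = -532.
Since gcd(5, -532) = 1 the prime 5 does not ramify.
Legendre symbol by Euler's criterion: (-133/5) ≡ (-133)^2 ≡ 4 (mod 5), i.e. (-133/5) = -1.
d is a non-residue mod p, hence 5 remains inert in O_K.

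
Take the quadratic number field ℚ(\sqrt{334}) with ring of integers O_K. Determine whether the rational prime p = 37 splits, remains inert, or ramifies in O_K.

334 mod 4 = 2, hence disc K = 4·334 = 1336 and O_K = ℤ[√334].
Since gcd(37, 1336) = 1 the prime 37 does not ramify.
Euler's criterion: 334^18 mod 37 = 1. Thus (334|37) = 1.
Legendre symbol 1 ⇒ 37 is split.

split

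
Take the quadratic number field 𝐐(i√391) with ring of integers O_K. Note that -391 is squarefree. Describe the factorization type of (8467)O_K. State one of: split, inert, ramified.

Since -391 ≡ 1 mod 4, the ring of integers is ℤ[(1+√-391)/2] with discriminant -391.
8467 ∤ -391, so 8467 is unramified.
Legendre symbol by Euler's criterion: (-391/8467) ≡ (-391)^4233 ≡ 1 (mod 8467), i.e. (-391/8467) = 1.
Legendre symbol 1 ⇒ 8467 is split.

split — (8467) = 𝔭₁𝔭₂ with 𝔭₁ ≠ 𝔭₂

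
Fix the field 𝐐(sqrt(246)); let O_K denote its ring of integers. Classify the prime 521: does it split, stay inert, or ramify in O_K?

d = 246 ≡ 2 (mod 4), so O_K = ℤ[√246] and disc(K) = 4d = 984.
521 ∤ 984, so 521 is unramified.
(246/521) = 246^260 mod 521 = 1, giving Legendre symbol 1.
d is a quadratic residue mod p, hence 521 splits in O_K.

p splits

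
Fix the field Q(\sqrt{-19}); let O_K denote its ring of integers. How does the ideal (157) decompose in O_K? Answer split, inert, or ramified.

Since -19 ≡ 1 mod 4, the ring of integers is ℤ[(1+√-19)/2] with discriminant -19.
157 ∤ -19, so 157 is unramified.
Legendre symbol by Euler's criterion: (-19/157) ≡ (-19)^78 ≡ 1 (mod 157), i.e. (-19/157) = 1.
(-19/157) = 1, so 157 splits.

splits completely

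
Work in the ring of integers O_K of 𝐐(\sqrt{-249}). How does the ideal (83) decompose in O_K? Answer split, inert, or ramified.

ramifies in O_K

Since -249 ≢ 1 mod 4, the ring of integers is ℤ[√-249] with discriminant 4·(-249) = -996.
disc(K) = -996 = 83·(-12), so p = 83 is ramified.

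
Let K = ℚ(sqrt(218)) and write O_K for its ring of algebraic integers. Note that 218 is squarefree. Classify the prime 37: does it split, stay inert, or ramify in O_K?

d = 218 ≡ 2 (mod 4), so O_K = ℤ[√218] and disc(K) = 4d = 872.
disc(K) = 872 is not divisible by 37; 37 is unramified.
Legendre symbol by Euler's criterion: (218/37) ≡ 218^18 ≡ 1 (mod 37), i.e. (218/37) = 1.
Legendre symbol 1 ⇒ 37 is split.

37 splits in O_K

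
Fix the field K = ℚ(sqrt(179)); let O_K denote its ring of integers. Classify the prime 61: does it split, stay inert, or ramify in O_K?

splits completely

Since 179 ≢ 1 mod 4, the ring of integers is ℤ[√179] with discriminant 4·179 = 716.
Since gcd(61, 716) = 1 the prime 61 does not ramify.
Compute (179/61) via Euler: 57^((61-1)/2) mod 61 = 1, so (179/61) = 1.
d is a quadratic residue mod p, hence 61 splits in O_K.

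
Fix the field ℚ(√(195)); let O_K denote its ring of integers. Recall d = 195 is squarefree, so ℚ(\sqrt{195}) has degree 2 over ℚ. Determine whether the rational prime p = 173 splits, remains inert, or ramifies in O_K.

195 mod 4 = 3, hence disc K = 4·195 = 780 and O_K = ℤ[√195].
disc(K) = 780 is not divisible by 173; 173 is unramified.
Legendre symbol by Euler's criterion: (195/173) ≡ 195^86 ≡ 1 (mod 173), i.e. (195/173) = 1.
Legendre symbol 1 ⇒ 173 is split.

splits completely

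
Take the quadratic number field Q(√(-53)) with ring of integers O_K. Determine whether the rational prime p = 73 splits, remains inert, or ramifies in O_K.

p is inert

d = -53 ≡ 3 (mod 4), so O_K = ℤ[√-53] and disc(K) = 4d = -212.
73 ∤ -212, so 73 is unramified.
Legendre symbol by Euler's criterion: (-53/73) ≡ (-53)^36 ≡ 72 (mod 73), i.e. (-53/73) = -1.
Legendre symbol -1 ⇒ 73 is inert.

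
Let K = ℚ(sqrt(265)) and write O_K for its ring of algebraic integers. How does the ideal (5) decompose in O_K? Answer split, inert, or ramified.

p ramifies

Since 265 ≡ 1 mod 4, the ring of integers is ℤ[(1+√265)/2] with discriminant 265.
disc(K) = 265 = 5·53, so p = 5 is ramified.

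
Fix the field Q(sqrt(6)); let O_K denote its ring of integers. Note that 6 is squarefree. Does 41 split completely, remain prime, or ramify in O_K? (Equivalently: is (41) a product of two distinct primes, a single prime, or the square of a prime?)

Since 6 ≢ 1 mod 4, the ring of integers is ℤ[√6] with discriminant 4·6 = 24.
disc(K) = 24 is not divisible by 41; 41 is unramified.
(6/41) = 6^20 mod 41 = 40, giving Legendre symbol -1.
(6/41) = -1, so 41 is inert.

inert — (41) stays prime in O_K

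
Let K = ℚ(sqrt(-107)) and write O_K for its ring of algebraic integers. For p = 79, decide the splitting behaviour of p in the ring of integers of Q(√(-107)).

split

Since -107 ≡ 1 mod 4, the ring of integers is ℤ[(1+√-107)/2] with discriminant -107.
Since gcd(79, -107) = 1 the prime 79 does not ramify.
Compute (-107/79) via Euler: 51^((79-1)/2) mod 79 = 1, so (-107/79) = 1.
d is a quadratic residue mod p, hence 79 splits in O_K.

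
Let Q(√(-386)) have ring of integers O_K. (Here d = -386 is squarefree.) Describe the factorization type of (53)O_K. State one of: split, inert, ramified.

split — (53) = 𝔭₁𝔭₂ with 𝔭₁ ≠ 𝔭₂

-386 mod 4 = 2, hence disc K = 4·(-386) = -1544 and O_K = ℤ[√-386].
53 ∤ -1544, so 53 is unramified.
Euler's criterion: (-386)^26 mod 53 = 1. Thus (-386|53) = 1.
(-386/53) = 1, so 53 splits.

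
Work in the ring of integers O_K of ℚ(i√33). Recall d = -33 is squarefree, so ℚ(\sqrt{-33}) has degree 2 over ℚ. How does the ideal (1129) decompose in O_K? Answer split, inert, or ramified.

1129 remains inert

Since -33 ≢ 1 mod 4, the ring of integers is ℤ[√-33] with discriminant 4·(-33) = -132.
disc(K) = -132 is not divisible by 1129; 1129 is unramified.
Compute (-33/1129) via Euler: 1096^((1129-1)/2) mod 1129 = 1128, so (-33/1129) = -1.
d is a non-residue mod p, hence 1129 remains inert in O_K.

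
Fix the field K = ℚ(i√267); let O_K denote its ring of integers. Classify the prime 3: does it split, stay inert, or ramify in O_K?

ramified

d = -267 ≡ 1 (mod 4), so O_K = ℤ[(1+√-267)/2] and disc(K) = d = -267.
Ramification test: 3 | -267. The prime 3 ramifies in K.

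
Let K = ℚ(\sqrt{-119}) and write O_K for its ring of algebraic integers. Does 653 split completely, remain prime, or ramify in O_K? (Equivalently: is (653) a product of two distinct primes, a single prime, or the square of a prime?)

inert — (653) stays prime in O_K

-119 mod 4 = 1, hence disc K = -119 and O_K = ℤ[(1+√-119)/2].
disc(K) = -119 is not divisible by 653; 653 is unramified.
Legendre symbol by Euler's criterion: (-119/653) ≡ (-119)^326 ≡ 652 (mod 653), i.e. (-119/653) = -1.
Legendre symbol -1 ⇒ 653 is inert.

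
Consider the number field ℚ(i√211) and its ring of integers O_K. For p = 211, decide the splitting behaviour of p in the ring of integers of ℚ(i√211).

211 is ramified

-211 mod 4 = 1, hence disc K = -211 and O_K = ℤ[(1+√-211)/2].
211 divides disc(K) = -211, so 211 ramifies.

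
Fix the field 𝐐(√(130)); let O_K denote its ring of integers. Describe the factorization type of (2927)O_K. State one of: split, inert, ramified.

split — (2927) = 𝔭₁𝔭₂ with 𝔭₁ ≠ 𝔭₂

Since 130 ≢ 1 mod 4, the ring of integers is ℤ[√130] with discriminant 4·130 = 520.
2927 ∤ 520, so 2927 is unramified.
Euler's criterion: 130^1463 mod 2927 = 1. Thus (130|2927) = 1.
Legendre symbol 1 ⇒ 2927 is split.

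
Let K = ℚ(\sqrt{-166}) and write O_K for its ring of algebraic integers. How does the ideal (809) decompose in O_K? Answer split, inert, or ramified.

Since -166 ≢ 1 mod 4, the ring of integers is ℤ[√-166] with discriminant 4·(-166) = -664.
disc(K) = -664 is not divisible by 809; 809 is unramified.
Compute (-166/809) via Euler: 643^((809-1)/2) mod 809 = 808, so (-166/809) = -1.
Legendre symbol -1 ⇒ 809 is inert.

809 remains inert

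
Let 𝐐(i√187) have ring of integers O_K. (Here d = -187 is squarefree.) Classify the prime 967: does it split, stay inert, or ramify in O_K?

Since -187 ≡ 1 mod 4, the ring of integers is ℤ[(1+√-187)/2] with discriminant -187.
Since gcd(967, -187) = 1 the prime 967 does not ramify.
Compute (-187/967) via Euler: 780^((967-1)/2) mod 967 = 966, so (-187/967) = -1.
(-187/967) = -1, so 967 is inert.

p is inert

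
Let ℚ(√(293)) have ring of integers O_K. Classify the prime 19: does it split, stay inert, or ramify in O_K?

remains prime (inert)

d = 293 ≡ 1 (mod 4), so O_K = ℤ[(1+√293)/2] and disc(K) = d = 293.
Since gcd(19, 293) = 1 the prime 19 does not ramify.
(293/19) = 8^9 mod 19 = 18, giving Legendre symbol -1.
d is a non-residue mod p, hence 19 remains inert in O_K.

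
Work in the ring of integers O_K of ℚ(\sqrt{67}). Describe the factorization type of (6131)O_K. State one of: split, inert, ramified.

splits completely

67 mod 4 = 3, hence disc K = 4·67 = 268 and O_K = ℤ[√67].
6131 ∤ 268, so 6131 is unramified.
Legendre symbol by Euler's criterion: (67/6131) ≡ 67^3065 ≡ 1 (mod 6131), i.e. (67/6131) = 1.
d is a quadratic residue mod p, hence 6131 splits in O_K.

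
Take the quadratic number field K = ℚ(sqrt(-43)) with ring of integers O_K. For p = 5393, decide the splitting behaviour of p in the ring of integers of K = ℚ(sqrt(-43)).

d = -43 ≡ 1 (mod 4), so O_K = ℤ[(1+√-43)/2] and disc(K) = d = -43.
5393 ∤ -43, so 5393 is unramified.
Legendre symbol by Euler's criterion: (-43/5393) ≡ (-43)^2696 ≡ 5392 (mod 5393), i.e. (-43/5393) = -1.
Legendre symbol -1 ⇒ 5393 is inert.

p is inert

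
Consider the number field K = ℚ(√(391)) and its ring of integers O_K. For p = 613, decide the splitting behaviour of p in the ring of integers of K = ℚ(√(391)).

d = 391 ≡ 3 (mod 4), so O_K = ℤ[√391] and disc(K) = 4d = 1564.
613 ∤ 1564, so 613 is unramified.
(391/613) = 391^306 mod 613 = 612, giving Legendre symbol -1.
(391/613) = -1, so 613 is inert.

p is inert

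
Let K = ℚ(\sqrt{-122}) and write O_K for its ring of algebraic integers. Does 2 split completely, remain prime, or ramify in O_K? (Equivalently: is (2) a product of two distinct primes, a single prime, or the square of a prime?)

ramified

d = -122 ≡ 2 (mod 4), so O_K = ℤ[√-122] and disc(K) = 4d = -488.
Ramification test: 2 | -488. The prime 2 ramifies in K.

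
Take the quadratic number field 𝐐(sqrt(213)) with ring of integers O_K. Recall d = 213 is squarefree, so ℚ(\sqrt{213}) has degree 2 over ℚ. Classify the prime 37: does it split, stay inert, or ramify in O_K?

split

d = 213 ≡ 1 (mod 4), so O_K = ℤ[(1+√213)/2] and disc(K) = d = 213.
disc(K) = 213 is not divisible by 37; 37 is unramified.
Legendre symbol by Euler's criterion: (213/37) ≡ 213^18 ≡ 1 (mod 37), i.e. (213/37) = 1.
d is a quadratic residue mod p, hence 37 splits in O_K.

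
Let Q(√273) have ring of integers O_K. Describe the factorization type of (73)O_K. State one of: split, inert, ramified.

split — (73) = 𝔭₁𝔭₂ with 𝔭₁ ≠ 𝔭₂

Since 273 ≡ 1 mod 4, the ring of integers is ℤ[(1+√273)/2] with discriminant 273.
Since gcd(73, 273) = 1 the prime 73 does not ramify.
Euler's criterion: 273^36 mod 73 = 1. Thus (273|73) = 1.
d is a quadratic residue mod p, hence 73 splits in O_K.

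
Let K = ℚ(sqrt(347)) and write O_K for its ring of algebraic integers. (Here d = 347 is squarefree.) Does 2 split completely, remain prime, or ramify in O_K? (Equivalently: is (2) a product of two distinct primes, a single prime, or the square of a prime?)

347 mod 4 = 3, hence disc K = 4·347 = 1388 and O_K = ℤ[√347].
2 divides disc(K) = 1388, so 2 ramifies.

ramifies in O_K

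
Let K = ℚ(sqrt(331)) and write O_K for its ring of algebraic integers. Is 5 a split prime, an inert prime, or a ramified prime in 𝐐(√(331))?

split

331 mod 4 = 3, hence disc K = 4·331 = 1324 and O_K = ℤ[√331].
disc(K) = 1324 is not divisible by 5; 5 is unramified.
Legendre symbol by Euler's criterion: (331/5) ≡ 331^2 ≡ 1 (mod 5), i.e. (331/5) = 1.
d is a quadratic residue mod p, hence 5 splits in O_K.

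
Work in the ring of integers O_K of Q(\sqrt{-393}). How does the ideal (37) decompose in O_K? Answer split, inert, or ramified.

d = -393 ≡ 3 (mod 4), so O_K = ℤ[√-393] and disc(K) = 4d = -1572.
disc(K) = -1572 is not divisible by 37; 37 is unramified.
(-393/37) = 14^18 mod 37 = 36, giving Legendre symbol -1.
(-393/37) = -1, so 37 is inert.

p is inert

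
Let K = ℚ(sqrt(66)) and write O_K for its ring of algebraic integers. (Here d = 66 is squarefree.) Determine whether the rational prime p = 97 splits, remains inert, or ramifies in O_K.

66 mod 4 = 2, hence disc K = 4·66 = 264 and O_K = ℤ[√66].
97 ∤ 264, so 97 is unramified.
(66/97) = 66^48 mod 97 = 1, giving Legendre symbol 1.
(66/97) = 1, so 97 splits.

split — (97) = 𝔭₁𝔭₂ with 𝔭₁ ≠ 𝔭₂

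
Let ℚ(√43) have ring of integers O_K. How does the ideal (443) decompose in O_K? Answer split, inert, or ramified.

p is inert

d = 43 ≡ 3 (mod 4), so O_K = ℤ[√43] and disc(K) = 4d = 172.
443 ∤ 172, so 443 is unramified.
Euler's criterion: 43^221 mod 443 = 442. Thus (43|443) = -1.
d is a non-residue mod p, hence 443 remains inert in O_K.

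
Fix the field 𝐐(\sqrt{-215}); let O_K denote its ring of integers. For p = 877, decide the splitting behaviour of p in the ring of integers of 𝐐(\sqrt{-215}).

inert — (877) stays prime in O_K

Since -215 ≡ 1 mod 4, the ring of integers is ℤ[(1+√-215)/2] with discriminant -215.
877 ∤ -215, so 877 is unramified.
Legendre symbol by Euler's criterion: (-215/877) ≡ (-215)^438 ≡ 876 (mod 877), i.e. (-215/877) = -1.
Legendre symbol -1 ⇒ 877 is inert.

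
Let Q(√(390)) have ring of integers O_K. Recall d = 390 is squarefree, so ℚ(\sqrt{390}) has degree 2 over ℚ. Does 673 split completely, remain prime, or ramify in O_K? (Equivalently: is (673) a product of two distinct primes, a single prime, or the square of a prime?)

673 remains inert

390 mod 4 = 2, hence disc K = 4·390 = 1560 and O_K = ℤ[√390].
673 ∤ 1560, so 673 is unramified.
(390/673) = 390^336 mod 673 = 672, giving Legendre symbol -1.
d is a non-residue mod p, hence 673 remains inert in O_K.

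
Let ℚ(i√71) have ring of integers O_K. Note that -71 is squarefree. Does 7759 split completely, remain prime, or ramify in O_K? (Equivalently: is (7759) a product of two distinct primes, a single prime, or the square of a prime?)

split

Since -71 ≡ 1 mod 4, the ring of integers is ℤ[(1+√-71)/2] with discriminant -71.
7759 ∤ -71, so 7759 is unramified.
Legendre symbol by Euler's criterion: (-71/7759) ≡ (-71)^3879 ≡ 1 (mod 7759), i.e. (-71/7759) = 1.
Legendre symbol 1 ⇒ 7759 is split.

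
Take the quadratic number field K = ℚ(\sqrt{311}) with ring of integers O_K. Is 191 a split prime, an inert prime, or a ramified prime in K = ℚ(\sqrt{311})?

split

d = 311 ≡ 3 (mod 4), so O_K = ℤ[√311] and disc(K) = 4d = 1244.
191 ∤ 1244, so 191 is unramified.
Euler's criterion: 311^95 mod 191 = 1. Thus (311|191) = 1.
Legendre symbol 1 ⇒ 191 is split.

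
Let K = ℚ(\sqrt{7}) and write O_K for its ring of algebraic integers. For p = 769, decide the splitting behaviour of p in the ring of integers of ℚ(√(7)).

769 remains inert

7 mod 4 = 3, hence disc K = 4·7 = 28 and O_K = ℤ[√7].
Since gcd(769, 28) = 1 the prime 769 does not ramify.
Legendre symbol by Euler's criterion: (7/769) ≡ 7^384 ≡ 768 (mod 769), i.e. (7/769) = -1.
(7/769) = -1, so 769 is inert.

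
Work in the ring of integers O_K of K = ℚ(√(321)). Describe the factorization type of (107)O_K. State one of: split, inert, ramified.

107 is ramified

Since 321 ≡ 1 mod 4, the ring of integers is ℤ[(1+√321)/2] with discriminant 321.
disc(K) = 321 = 107·3, so p = 107 is ramified.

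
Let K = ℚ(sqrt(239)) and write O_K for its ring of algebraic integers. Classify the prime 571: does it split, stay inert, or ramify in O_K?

571 remains inert

Since 239 ≢ 1 mod 4, the ring of integers is ℤ[√239] with discriminant 4·239 = 956.
disc(K) = 956 is not divisible by 571; 571 is unramified.
Compute (239/571) via Euler: 239^((571-1)/2) mod 571 = 570, so (239/571) = -1.
(239/571) = -1, so 571 is inert.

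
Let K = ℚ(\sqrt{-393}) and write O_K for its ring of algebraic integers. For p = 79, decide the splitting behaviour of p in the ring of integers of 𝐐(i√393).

79 splits in O_K

-393 mod 4 = 3, hence disc K = 4·(-393) = -1572 and O_K = ℤ[√-393].
79 ∤ -1572, so 79 is unramified.
Euler's criterion: (-393)^39 mod 79 = 1. Thus (-393|79) = 1.
d is a quadratic residue mod p, hence 79 splits in O_K.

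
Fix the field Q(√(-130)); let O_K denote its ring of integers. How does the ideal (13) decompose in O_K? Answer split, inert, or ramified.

13 is ramified

Since -130 ≢ 1 mod 4, the ring of integers is ℤ[√-130] with discriminant 4·(-130) = -520.
Ramification test: 13 | -520. The prime 13 ramifies in K.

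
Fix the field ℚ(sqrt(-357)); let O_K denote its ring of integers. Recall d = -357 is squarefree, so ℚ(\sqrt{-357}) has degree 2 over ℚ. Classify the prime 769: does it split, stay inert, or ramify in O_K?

d = -357 ≡ 3 (mod 4), so O_K = ℤ[√-357] and disc(K) = 4d = -1428.
769 ∤ -1428, so 769 is unramified.
Compute (-357/769) via Euler: 412^((769-1)/2) mod 769 = 768, so (-357/769) = -1.
d is a non-residue mod p, hence 769 remains inert in O_K.

p is inert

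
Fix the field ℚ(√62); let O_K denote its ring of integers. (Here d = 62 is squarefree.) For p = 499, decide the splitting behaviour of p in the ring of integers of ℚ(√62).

Since 62 ≢ 1 mod 4, the ring of integers is ℤ[√62] with discriminant 4·62 = 248.
disc(K) = 248 is not divisible by 499; 499 is unramified.
Legendre symbol by Euler's criterion: (62/499) ≡ 62^249 ≡ 498 (mod 499), i.e. (62/499) = -1.
Legendre symbol -1 ⇒ 499 is inert.

499 remains inert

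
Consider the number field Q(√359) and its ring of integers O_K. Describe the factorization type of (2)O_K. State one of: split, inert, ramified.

p ramifies

359 mod 4 = 3, hence disc K = 4·359 = 1436 and O_K = ℤ[√359].
2 divides disc(K) = 1436, so 2 ramifies.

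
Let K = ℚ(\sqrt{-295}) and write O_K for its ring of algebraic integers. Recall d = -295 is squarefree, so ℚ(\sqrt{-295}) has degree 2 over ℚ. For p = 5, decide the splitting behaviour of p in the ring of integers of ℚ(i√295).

Since -295 ≡ 1 mod 4, the ring of integers is ℤ[(1+√-295)/2] with discriminant -295.
disc(K) = -295 = 5·(-59), so p = 5 is ramified.

ramified — (5) = 𝔭²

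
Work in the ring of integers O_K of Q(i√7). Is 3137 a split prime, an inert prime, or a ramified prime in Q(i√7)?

-7 mod 4 = 1, hence disc K = -7 and O_K = ℤ[(1+√-7)/2].
disc(K) = -7 is not divisible by 3137; 3137 is unramified.
(-7/3137) = 3130^1568 mod 3137 = 1, giving Legendre symbol 1.
(-7/3137) = 1, so 3137 splits.

split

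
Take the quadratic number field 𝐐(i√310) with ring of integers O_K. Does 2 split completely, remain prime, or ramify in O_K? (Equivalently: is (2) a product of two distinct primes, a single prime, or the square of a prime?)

-310 mod 4 = 2, hence disc K = 4·(-310) = -1240 and O_K = ℤ[√-310].
Ramification test: 2 | -1240. The prime 2 ramifies in K.

ramified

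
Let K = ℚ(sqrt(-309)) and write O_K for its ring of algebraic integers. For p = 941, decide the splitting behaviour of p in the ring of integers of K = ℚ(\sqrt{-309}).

Since -309 ≢ 1 mod 4, the ring of integers is ℤ[√-309] with discriminant 4·(-309) = -1236.
941 ∤ -1236, so 941 is unramified.
(-309/941) = 632^470 mod 941 = 940, giving Legendre symbol -1.
d is a non-residue mod p, hence 941 remains inert in O_K.

remains prime (inert)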